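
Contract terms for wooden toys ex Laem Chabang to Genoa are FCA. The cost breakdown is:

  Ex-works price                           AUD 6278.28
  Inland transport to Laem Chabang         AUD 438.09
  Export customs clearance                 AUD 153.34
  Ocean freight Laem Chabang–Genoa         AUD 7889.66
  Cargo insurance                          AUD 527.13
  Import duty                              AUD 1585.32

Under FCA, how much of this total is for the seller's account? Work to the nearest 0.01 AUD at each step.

FCA: the seller delivers export-cleared goods to the carrier; the buyer bears costs from that point.
Seller's account: goods 6278.28 + inland to port 438.09 + export clearance 153.34 = 6869.71
Buyer's account: freight 7889.66 + insurance 527.13 + duty 1585.32 = 10002.11

Seller's account: AUD 6869.71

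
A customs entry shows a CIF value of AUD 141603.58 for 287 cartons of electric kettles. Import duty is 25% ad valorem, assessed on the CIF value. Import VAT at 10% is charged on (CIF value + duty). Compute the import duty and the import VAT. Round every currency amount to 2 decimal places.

Import duty: AUD 35400.90; import VAT: AUD 17700.45

Import duty = 141603.58 × 25% = 35400.90
VAT base = CIF + duty = 141603.58 + 35400.90 = 177004.48
Import VAT = 177004.48 × 10% = 17700.45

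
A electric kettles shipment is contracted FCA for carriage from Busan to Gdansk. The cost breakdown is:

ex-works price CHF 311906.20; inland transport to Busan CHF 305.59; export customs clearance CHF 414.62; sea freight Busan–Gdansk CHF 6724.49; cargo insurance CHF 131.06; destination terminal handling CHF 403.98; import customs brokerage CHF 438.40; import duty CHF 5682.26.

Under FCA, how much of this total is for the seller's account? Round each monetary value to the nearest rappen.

FCA: the seller delivers export-cleared goods to the carrier; the buyer bears costs from that point.
Seller's account: goods 311906.20 + inland to port 305.59 + export clearance 414.62 = 312626.41
Buyer's account: freight 6724.49 + insurance 131.06 + destination terminal 403.98 + brokerage 438.40 + duty 5682.26 = 13380.19

Seller's account: CHF 312626.41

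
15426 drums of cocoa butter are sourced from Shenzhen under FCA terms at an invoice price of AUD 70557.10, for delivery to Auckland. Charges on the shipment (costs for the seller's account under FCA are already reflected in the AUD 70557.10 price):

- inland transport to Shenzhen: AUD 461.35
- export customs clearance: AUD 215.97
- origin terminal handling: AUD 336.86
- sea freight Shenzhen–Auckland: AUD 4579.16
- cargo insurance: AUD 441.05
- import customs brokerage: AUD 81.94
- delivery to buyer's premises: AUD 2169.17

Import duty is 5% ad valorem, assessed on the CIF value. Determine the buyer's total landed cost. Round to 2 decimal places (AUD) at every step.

Total landed cost: AUD 81960.99

FCA: the seller delivers export-cleared goods to the carrier; the buyer bears costs from that point.
Already in the invoice (seller's account under FCA): inland to port, export clearance — exclude.
CIF value = FCA price + origin terminal + freight + insurance = 70557.10 + 336.86 + 4579.16 + 441.05 = 75914.17
Import duty = 75914.17 × 5% = 3795.71
Buyer bears: origin terminal 336.86 + freight 4579.16 + insurance 441.05 + brokerage 81.94 + delivery 2169.17 + duty 3795.71 = 11403.89
Landed cost = invoice 70557.10 + 11403.89 = 81960.99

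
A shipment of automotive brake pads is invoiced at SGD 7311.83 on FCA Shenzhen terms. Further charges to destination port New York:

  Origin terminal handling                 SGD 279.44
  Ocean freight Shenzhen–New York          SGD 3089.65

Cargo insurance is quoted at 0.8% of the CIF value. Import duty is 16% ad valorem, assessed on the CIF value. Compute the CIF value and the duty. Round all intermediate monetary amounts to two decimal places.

CIF value: SGD 10767.06; import duty: SGD 1722.73

Let C be the CIF value. C = FCA price + pre-shipment costs + freight + 0.8% × C
C − 0.8% × C = 7311.83 + 279.44 + 3089.65
0.992 × C = 10680.92
C = 10680.92 / 0.992 = 10767.06
Insurance premium = 0.8% × 10767.06 = 86.14
Import duty = 10767.06 × 16% = 1722.73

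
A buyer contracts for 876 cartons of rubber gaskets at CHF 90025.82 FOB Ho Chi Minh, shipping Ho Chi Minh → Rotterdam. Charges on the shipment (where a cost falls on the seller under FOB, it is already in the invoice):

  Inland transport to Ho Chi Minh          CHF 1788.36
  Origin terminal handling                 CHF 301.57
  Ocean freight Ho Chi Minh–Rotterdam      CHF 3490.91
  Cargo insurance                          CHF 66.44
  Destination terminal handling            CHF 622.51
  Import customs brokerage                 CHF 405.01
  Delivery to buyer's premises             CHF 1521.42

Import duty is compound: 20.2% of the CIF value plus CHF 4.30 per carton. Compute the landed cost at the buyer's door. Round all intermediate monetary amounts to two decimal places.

Total landed cost: CHF 118802.71

FOB: the seller bears costs until goods are on board at the origin port; the buyer bears freight, insurance and all costs thereafter.
Already in the invoice (seller's account under FOB): inland to port, origin terminal — exclude.
CIF value = FOB price + freight + insurance = 90025.82 + 3490.91 + 66.44 = 93583.17
Ad valorem component: 93583.17 × 20.2% = 18903.80
Specific component: 876 × 4.30 = 3766.80
Import duty = 18903.80 + 3766.80 = 22670.60
Buyer bears: freight 3490.91 + insurance 66.44 + destination terminal 622.51 + brokerage 405.01 + delivery 1521.42 + duty 22670.60 = 28776.89
Landed cost = invoice 90025.82 + 28776.89 = 118802.71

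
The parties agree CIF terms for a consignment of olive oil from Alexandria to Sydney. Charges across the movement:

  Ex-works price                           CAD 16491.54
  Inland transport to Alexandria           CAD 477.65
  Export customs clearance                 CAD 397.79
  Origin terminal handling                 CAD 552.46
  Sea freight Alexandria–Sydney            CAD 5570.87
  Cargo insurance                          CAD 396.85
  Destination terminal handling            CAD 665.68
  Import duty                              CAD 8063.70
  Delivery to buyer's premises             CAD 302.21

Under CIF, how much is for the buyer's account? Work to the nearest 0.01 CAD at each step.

Buyer's account: CAD 9031.59

CIF: the seller pays costs through ocean freight and marine insurance to the destination port.
Seller's account: goods 16491.54 + inland to port 477.65 + export clearance 397.79 + origin terminal 552.46 + freight 5570.87 + insurance 396.85 = 23887.16
Buyer's account: destination terminal 665.68 + duty 8063.70 + delivery 302.21 = 9031.59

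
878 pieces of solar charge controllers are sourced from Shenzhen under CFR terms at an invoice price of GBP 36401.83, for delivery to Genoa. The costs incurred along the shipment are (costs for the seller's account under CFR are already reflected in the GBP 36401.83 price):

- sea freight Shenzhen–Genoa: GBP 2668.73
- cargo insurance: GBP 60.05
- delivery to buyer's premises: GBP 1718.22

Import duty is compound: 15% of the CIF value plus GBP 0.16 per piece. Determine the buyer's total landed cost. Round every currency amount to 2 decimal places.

CFR: the seller pays costs through ocean freight to the destination port, but not insurance.
Already in the invoice (seller's account under CFR): freight — exclude.
CIF value = CFR price + insurance = 36401.83 + 60.05 = 36461.88
Ad valorem component: 36461.88 × 15% = 5469.28
Specific component: 878 × 0.16 = 140.48
Import duty = 5469.28 + 140.48 = 5609.76
Buyer bears: insurance 60.05 + delivery 1718.22 + duty 5609.76 = 7388.03
Landed cost = invoice 36401.83 + 7388.03 = 43789.86

Total landed cost: GBP 43789.86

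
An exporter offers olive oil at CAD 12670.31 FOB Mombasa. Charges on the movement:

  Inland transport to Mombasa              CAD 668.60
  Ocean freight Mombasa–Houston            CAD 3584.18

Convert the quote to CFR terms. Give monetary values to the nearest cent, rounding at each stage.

Not relevant to the conversion: inland to port — on the seller under both FOB and CFR; already in the FOB price and stays in the CFR price.
From FOB to CFR, the seller additionally bears: freight.
CFR price = 12670.31 + 3584.18 = 16254.49

CFR price: CAD 16254.49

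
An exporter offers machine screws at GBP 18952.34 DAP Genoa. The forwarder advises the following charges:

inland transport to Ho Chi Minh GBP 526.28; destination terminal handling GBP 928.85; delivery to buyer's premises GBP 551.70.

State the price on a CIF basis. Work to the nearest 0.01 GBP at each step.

Not relevant to the conversion: inland to port — on the seller under both DAP and CIF; already in the DAP price and stays in the CIF price.
From DAP to CIF, the seller no longer bears: destination terminal, delivery.
CIF price = 18952.34 − 928.85 − 551.70 = 17471.79

CIF price: GBP 17471.79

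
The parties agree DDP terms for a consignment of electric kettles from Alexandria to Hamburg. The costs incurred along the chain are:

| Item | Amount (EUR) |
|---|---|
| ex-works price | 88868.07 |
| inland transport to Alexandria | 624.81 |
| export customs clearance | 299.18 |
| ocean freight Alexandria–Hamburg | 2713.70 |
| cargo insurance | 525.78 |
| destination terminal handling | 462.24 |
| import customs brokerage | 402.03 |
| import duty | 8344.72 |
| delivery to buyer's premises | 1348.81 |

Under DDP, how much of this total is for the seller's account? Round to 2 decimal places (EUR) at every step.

Seller's account: EUR 103589.34

DDP: the seller bears all costs including import duty.
Seller's account: goods 88868.07 + inland to port 624.81 + export clearance 299.18 + freight 2713.70 + insurance 525.78 + destination terminal 462.24 + brokerage 402.03 + duty 8344.72 + delivery 1348.81 = 103589.34
Buyer's account: 0.00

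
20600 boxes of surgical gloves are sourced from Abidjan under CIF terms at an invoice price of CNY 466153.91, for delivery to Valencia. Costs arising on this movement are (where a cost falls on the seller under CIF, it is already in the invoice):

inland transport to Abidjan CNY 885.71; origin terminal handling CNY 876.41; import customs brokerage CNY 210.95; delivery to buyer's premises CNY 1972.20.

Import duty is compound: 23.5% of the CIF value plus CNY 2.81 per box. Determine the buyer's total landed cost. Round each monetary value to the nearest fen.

Total landed cost: CNY 635769.23

CIF: the seller pays costs through ocean freight and marine insurance to the destination port.
Already in the invoice (seller's account under CIF): inland to port, origin terminal — exclude.
The CIF price already equals the CIF value: 466153.91
Ad valorem component: 466153.91 × 23.5% = 109546.17
Specific component: 20600 × 2.81 = 57886.00
Import duty = 109546.17 + 57886.00 = 167432.17
Buyer bears: brokerage 210.95 + delivery 1972.20 + duty 167432.17 = 169615.32
Landed cost = invoice 466153.91 + 169615.32 = 635769.23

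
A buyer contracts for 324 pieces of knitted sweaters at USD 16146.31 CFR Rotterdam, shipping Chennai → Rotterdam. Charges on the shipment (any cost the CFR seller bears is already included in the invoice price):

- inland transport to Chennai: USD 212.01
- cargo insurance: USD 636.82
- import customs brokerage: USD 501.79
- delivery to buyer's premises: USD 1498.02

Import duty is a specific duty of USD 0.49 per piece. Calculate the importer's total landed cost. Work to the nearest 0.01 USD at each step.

CFR: the seller pays costs through ocean freight to the destination port, but not insurance.
Already in the invoice (seller's account under CFR): inland to port — exclude.
CIF value = CFR price + insurance = 16146.31 + 636.82 = 16783.13
Import duty = 324 × 0.49 = 158.76
Buyer bears: insurance 636.82 + brokerage 501.79 + delivery 1498.02 + duty 158.76 = 2795.39
Landed cost = invoice 16146.31 + 2795.39 = 18941.70

Total landed cost: USD 18941.70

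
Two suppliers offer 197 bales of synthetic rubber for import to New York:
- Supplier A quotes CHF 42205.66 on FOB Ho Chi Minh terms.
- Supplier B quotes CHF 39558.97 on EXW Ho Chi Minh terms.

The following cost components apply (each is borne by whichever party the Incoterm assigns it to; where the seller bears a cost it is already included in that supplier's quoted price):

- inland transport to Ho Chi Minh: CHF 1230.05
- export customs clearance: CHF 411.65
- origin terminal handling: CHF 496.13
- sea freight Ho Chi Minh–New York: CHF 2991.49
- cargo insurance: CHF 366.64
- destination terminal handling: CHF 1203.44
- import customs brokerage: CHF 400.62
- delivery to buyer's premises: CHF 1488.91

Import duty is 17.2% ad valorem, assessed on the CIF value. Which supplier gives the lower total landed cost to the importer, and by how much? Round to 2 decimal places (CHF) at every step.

Supplier B is cheaper by CHF 596.38

Supplier A (FOB):
CIF value = FOB price + freight + insurance = 42205.66 + 2991.49 + 366.64 = 45563.79
Import duty = 45563.79 × 17.2% = 7836.97
Buyer bears (A): 2991.49 + 366.64 + 1203.44 + 400.62 + 1488.91 = 6451.10
Landed cost (A) = invoice 42205.66 + 6451.10 + duty 7836.97 = 56493.73
Supplier B (EXW):
CIF value = EXW price + inland to port + export clearance + origin terminal + freight + insurance = 39558.97 + 1230.05 + 411.65 + 496.13 + 2991.49 + 366.64 = 45054.93
Import duty = 45054.93 × 17.2% = 7749.45
Buyer bears (B): 1230.05 + 411.65 + 496.13 + 2991.49 + 366.64 + 1203.44 + 400.62 + 1488.91 = 8588.93
Landed cost (B) = invoice 39558.97 + 8588.93 + duty 7749.45 = 55897.35
Difference = |56493.73 − 55897.35| = 596.38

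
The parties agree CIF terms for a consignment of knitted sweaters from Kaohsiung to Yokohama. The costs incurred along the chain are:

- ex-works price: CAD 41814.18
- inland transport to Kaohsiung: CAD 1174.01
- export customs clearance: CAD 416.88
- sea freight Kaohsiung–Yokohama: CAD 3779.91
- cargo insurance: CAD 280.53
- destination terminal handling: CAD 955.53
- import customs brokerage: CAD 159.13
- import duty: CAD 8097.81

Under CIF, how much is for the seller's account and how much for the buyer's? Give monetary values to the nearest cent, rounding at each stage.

CIF: the seller pays costs through ocean freight and marine insurance to the destination port.
Seller's account: goods 41814.18 + inland to port 1174.01 + export clearance 416.88 + freight 3779.91 + insurance 280.53 = 47465.51
Buyer's account: destination terminal 955.53 + brokerage 159.13 + duty 8097.81 = 9212.47

Seller: CAD 47465.51; buyer: CAD 9212.47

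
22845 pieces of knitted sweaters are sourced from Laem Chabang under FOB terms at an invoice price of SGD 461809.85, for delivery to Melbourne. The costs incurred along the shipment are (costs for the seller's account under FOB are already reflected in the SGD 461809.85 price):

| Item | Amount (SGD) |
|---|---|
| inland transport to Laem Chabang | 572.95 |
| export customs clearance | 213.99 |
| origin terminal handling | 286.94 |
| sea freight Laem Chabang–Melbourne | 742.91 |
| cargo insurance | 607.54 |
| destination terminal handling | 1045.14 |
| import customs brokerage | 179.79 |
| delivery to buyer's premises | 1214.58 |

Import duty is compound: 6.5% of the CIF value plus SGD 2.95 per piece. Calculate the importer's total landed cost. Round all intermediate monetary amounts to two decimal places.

FOB: the seller bears costs until goods are on board at the origin port; the buyer bears freight, insurance and all costs thereafter.
Already in the invoice (seller's account under FOB): inland to port, export clearance, origin terminal — exclude.
CIF value = FOB price + freight + insurance = 461809.85 + 742.91 + 607.54 = 463160.30
Ad valorem component: 463160.30 × 6.5% = 30105.42
Specific component: 22845 × 2.95 = 67392.75
Import duty = 30105.42 + 67392.75 = 97498.17
Buyer bears: freight 742.91 + insurance 607.54 + destination terminal 1045.14 + brokerage 179.79 + delivery 1214.58 + duty 97498.17 = 101288.13
Landed cost = invoice 461809.85 + 101288.13 = 563097.98

Total landed cost: SGD 563097.98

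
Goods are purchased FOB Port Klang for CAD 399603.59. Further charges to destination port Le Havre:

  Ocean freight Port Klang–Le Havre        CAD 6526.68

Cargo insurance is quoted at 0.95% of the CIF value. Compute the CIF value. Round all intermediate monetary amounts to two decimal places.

CIF value: CAD 410025.51

Let C be the CIF value. C = FOB price + freight + 0.95% × C
C − 0.95% × C = 399603.59 + 6526.68
0.9905 × C = 406130.27
C = 406130.27 / 0.9905 = 410025.51
Insurance premium = 0.95% × 410025.51 = 3895.24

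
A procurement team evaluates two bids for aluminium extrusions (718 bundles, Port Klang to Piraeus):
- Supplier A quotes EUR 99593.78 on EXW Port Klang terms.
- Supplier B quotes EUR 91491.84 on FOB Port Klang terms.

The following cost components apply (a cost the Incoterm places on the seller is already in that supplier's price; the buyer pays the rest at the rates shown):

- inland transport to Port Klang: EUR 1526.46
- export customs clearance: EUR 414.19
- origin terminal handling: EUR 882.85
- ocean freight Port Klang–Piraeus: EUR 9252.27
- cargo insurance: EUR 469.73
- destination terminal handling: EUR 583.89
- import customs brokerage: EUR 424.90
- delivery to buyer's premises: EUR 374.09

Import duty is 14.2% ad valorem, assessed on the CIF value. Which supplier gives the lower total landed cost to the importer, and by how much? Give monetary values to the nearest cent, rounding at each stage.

Supplier A (EXW):
CIF value = EXW price + inland to port + export clearance + origin terminal + freight + insurance = 99593.78 + 1526.46 + 414.19 + 882.85 + 9252.27 + 469.73 = 112139.28
Import duty = 112139.28 × 14.2% = 15923.78
Buyer bears (A): 1526.46 + 414.19 + 882.85 + 9252.27 + 469.73 + 583.89 + 424.90 + 374.09 = 13928.38
Landed cost (A) = invoice 99593.78 + 13928.38 + duty 15923.78 = 129445.94
Supplier B (FOB):
CIF value = FOB price + freight + insurance = 91491.84 + 9252.27 + 469.73 = 101213.84
Import duty = 101213.84 × 14.2% = 14372.37
Buyer bears (B): 9252.27 + 469.73 + 583.89 + 424.90 + 374.09 = 11104.88
Landed cost (B) = invoice 91491.84 + 11104.88 + duty 14372.37 = 116969.09
Difference = |129445.94 − 116969.09| = 12476.85

Supplier B is cheaper by EUR 12476.85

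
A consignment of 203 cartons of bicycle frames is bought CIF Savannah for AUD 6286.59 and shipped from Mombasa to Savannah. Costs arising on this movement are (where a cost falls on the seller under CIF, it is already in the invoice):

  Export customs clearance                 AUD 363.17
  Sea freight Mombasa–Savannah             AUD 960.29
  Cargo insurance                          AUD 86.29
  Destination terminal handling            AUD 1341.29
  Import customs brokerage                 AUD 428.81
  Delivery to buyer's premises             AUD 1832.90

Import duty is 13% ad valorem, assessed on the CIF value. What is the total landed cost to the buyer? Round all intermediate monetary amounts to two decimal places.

Total landed cost: AUD 10706.85

CIF: the seller pays costs through ocean freight and marine insurance to the destination port.
Already in the invoice (seller's account under CIF): export clearance, freight, insurance — exclude.
The CIF price already equals the CIF value: 6286.59
Import duty = 6286.59 × 13% = 817.26
Buyer bears: destination terminal 1341.29 + brokerage 428.81 + delivery 1832.90 + duty 817.26 = 4420.26
Landed cost = invoice 6286.59 + 4420.26 = 10706.85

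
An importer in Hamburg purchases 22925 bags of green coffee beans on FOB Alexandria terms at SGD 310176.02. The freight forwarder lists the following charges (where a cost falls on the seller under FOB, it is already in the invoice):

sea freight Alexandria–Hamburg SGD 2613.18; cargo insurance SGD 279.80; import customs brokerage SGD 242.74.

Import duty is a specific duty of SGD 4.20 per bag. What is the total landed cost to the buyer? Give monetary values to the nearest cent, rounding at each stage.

FOB: the seller bears costs until goods are on board at the origin port; the buyer bears freight, insurance and all costs thereafter.
CIF value = FOB price + freight + insurance = 310176.02 + 2613.18 + 279.80 = 313069.00
Import duty = 22925 × 4.20 = 96285.00
Buyer bears: freight 2613.18 + insurance 279.80 + brokerage 242.74 + duty 96285.00 = 99420.72
Landed cost = invoice 310176.02 + 99420.72 = 409596.74

Total landed cost: SGD 409596.74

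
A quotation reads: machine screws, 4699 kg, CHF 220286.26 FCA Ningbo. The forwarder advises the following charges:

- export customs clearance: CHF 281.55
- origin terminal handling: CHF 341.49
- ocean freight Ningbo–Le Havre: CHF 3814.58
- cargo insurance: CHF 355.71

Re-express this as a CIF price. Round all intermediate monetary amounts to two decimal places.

Not relevant to the conversion: export clearance — on the seller under both FCA and CIF; already in the FCA price and stays in the CIF price.
From FCA to CIF, the seller additionally bears: origin terminal, freight, insurance.
CIF price = 220286.26 + 341.49 + 3814.58 + 355.71 = 224798.04

CIF price: CHF 224798.04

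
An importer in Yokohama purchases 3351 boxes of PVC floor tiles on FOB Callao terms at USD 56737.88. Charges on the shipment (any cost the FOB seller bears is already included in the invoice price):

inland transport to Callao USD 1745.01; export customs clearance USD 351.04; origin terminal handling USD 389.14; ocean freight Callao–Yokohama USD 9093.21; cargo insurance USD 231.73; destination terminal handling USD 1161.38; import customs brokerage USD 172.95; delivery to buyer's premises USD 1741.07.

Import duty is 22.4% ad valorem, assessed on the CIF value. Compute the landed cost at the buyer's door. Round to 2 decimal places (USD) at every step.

FOB: the seller bears costs until goods are on board at the origin port; the buyer bears freight, insurance and all costs thereafter.
Already in the invoice (seller's account under FOB): inland to port, export clearance, origin terminal — exclude.
CIF value = FOB price + freight + insurance = 56737.88 + 9093.21 + 231.73 = 66062.82
Import duty = 66062.82 × 22.4% = 14798.07
Buyer bears: freight 9093.21 + insurance 231.73 + destination terminal 1161.38 + brokerage 172.95 + delivery 1741.07 + duty 14798.07 = 27198.41
Landed cost = invoice 56737.88 + 27198.41 = 83936.29

Total landed cost: USD 83936.29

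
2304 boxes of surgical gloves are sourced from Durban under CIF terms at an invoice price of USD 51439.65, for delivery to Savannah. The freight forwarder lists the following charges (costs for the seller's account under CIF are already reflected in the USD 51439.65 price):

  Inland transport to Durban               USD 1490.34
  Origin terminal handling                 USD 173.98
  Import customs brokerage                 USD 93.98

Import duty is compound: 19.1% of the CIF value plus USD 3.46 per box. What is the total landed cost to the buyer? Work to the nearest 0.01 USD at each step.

CIF: the seller pays costs through ocean freight and marine insurance to the destination port.
Already in the invoice (seller's account under CIF): inland to port, origin terminal — exclude.
The CIF price already equals the CIF value: 51439.65
Ad valorem component: 51439.65 × 19.1% = 9824.97
Specific component: 2304 × 3.46 = 7971.84
Import duty = 9824.97 + 7971.84 = 17796.81
Buyer bears: brokerage 93.98 + duty 17796.81 = 17890.79
Landed cost = invoice 51439.65 + 17890.79 = 69330.44

Total landed cost: USD 69330.44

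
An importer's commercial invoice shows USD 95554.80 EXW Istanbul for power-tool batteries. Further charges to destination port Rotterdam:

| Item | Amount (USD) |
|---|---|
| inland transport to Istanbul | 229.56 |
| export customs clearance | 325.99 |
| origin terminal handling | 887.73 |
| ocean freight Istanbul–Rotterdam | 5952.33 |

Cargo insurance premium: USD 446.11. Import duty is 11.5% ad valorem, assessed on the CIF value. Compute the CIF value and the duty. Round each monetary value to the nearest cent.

CIF value: USD 103396.52; import duty: USD 11890.60

CIF = EXW price + pre-shipment costs + freight + insurance
CIF = 95554.80 + 229.56 + 325.99 + 887.73 + 5952.33 + 446.11 = 103396.52
Import duty = 103396.52 × 11.5% = 11890.60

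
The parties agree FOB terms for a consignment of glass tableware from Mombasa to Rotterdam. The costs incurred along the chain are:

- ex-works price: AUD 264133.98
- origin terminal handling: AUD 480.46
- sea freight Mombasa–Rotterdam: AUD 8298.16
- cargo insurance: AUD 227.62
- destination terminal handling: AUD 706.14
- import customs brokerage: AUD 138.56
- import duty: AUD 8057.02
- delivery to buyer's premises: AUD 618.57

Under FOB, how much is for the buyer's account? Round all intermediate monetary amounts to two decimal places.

FOB: the seller bears costs until goods are on board at the origin port; the buyer bears freight, insurance and all costs thereafter.
Seller's account: goods 264133.98 + origin terminal 480.46 = 264614.44
Buyer's account: freight 8298.16 + insurance 227.62 + destination terminal 706.14 + brokerage 138.56 + duty 8057.02 + delivery 618.57 = 18046.07

Buyer's account: AUD 18046.07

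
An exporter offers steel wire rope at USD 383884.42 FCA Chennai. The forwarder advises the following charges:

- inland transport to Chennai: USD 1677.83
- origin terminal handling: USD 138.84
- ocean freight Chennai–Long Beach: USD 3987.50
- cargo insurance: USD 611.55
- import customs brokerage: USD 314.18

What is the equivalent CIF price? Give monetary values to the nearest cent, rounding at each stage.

CIF price: USD 388622.31

Not relevant to the conversion: inland to port — on the seller under both FCA and CIF; already in the FCA price and stays in the CIF price. brokerage — on the buyer under both terms; not part of either seller's price.
From FCA to CIF, the seller additionally bears: origin terminal, freight, insurance.
CIF price = 383884.42 + 138.84 + 3987.50 + 611.55 = 388622.31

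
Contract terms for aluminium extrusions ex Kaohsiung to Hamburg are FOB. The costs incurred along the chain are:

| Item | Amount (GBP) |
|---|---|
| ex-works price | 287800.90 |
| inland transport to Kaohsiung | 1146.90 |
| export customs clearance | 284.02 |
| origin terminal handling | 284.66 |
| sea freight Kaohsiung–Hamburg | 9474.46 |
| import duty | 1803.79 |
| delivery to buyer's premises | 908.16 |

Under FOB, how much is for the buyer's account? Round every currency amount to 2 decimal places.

Buyer's account: GBP 12186.41

FOB: the seller bears costs until goods are on board at the origin port; the buyer bears freight, insurance and all costs thereafter.
Seller's account: goods 287800.90 + inland to port 1146.90 + export clearance 284.02 + origin terminal 284.66 = 289516.48
Buyer's account: freight 9474.46 + duty 1803.79 + delivery 908.16 = 12186.41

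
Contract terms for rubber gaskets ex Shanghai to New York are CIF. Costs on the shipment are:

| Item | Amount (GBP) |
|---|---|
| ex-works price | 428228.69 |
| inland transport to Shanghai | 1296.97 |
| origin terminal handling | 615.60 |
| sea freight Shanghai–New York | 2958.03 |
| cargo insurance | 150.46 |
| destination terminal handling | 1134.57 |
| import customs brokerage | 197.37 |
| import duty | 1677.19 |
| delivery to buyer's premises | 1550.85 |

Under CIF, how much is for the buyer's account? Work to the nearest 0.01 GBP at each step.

CIF: the seller pays costs through ocean freight and marine insurance to the destination port.
Seller's account: goods 428228.69 + inland to port 1296.97 + origin terminal 615.60 + freight 2958.03 + insurance 150.46 = 433249.75
Buyer's account: destination terminal 1134.57 + brokerage 197.37 + duty 1677.19 + delivery 1550.85 = 4559.98

Buyer's account: GBP 4559.98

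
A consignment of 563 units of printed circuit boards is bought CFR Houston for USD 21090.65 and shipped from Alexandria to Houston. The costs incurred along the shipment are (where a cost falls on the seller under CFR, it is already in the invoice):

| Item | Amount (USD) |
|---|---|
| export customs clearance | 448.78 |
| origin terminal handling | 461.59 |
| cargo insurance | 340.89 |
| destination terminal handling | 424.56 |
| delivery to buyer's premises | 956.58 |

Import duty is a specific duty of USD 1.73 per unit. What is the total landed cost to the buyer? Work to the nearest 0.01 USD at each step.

Total landed cost: USD 23786.67

CFR: the seller pays costs through ocean freight to the destination port, but not insurance.
Already in the invoice (seller's account under CFR): export clearance, origin terminal — exclude.
CIF value = CFR price + insurance = 21090.65 + 340.89 = 21431.54
Import duty = 563 × 1.73 = 973.99
Buyer bears: insurance 340.89 + destination terminal 424.56 + delivery 956.58 + duty 973.99 = 2696.02
Landed cost = invoice 21090.65 + 2696.02 = 23786.67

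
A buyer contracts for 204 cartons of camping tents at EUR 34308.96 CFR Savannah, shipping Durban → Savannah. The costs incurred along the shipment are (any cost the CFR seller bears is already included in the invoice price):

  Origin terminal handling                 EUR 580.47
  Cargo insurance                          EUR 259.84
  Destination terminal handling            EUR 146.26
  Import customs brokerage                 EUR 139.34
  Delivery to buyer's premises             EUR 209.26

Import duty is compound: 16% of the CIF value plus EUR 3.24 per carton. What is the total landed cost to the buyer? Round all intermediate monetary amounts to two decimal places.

Total landed cost: EUR 41255.63

CFR: the seller pays costs through ocean freight to the destination port, but not insurance.
Already in the invoice (seller's account under CFR): origin terminal — exclude.
CIF value = CFR price + insurance = 34308.96 + 259.84 = 34568.80
Ad valorem component: 34568.80 × 16% = 5531.01
Specific component: 204 × 3.24 = 660.96
Import duty = 5531.01 + 660.96 = 6191.97
Buyer bears: insurance 259.84 + destination terminal 146.26 + brokerage 139.34 + delivery 209.26 + duty 6191.97 = 6946.67
Landed cost = invoice 34308.96 + 6946.67 = 41255.63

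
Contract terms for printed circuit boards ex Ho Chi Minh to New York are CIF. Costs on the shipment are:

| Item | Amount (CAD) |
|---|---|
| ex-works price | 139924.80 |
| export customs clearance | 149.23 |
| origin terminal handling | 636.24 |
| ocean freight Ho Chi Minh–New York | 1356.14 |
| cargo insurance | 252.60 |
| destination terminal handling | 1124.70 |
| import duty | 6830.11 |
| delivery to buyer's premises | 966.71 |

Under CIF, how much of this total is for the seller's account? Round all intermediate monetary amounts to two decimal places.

CIF: the seller pays costs through ocean freight and marine insurance to the destination port.
Seller's account: goods 139924.80 + export clearance 149.23 + origin terminal 636.24 + freight 1356.14 + insurance 252.60 = 142319.01
Buyer's account: destination terminal 1124.70 + duty 6830.11 + delivery 966.71 = 8921.52

Seller's account: CAD 142319.01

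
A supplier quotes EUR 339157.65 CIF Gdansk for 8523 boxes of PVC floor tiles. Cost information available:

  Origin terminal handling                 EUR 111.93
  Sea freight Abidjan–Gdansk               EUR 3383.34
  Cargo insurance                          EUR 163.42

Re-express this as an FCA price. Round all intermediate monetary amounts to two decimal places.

FCA price: EUR 335498.96

From CIF to FCA, the seller no longer bears: origin terminal, freight, insurance.
FCA price = 339157.65 − 111.93 − 3383.34 − 163.42 = 335498.96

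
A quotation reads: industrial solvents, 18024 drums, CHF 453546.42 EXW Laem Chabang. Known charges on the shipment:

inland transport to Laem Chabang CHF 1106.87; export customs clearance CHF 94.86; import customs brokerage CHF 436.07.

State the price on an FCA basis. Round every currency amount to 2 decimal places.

FCA price: CHF 454748.15

Not relevant to the conversion: brokerage — on the buyer under both terms; not part of either seller's price.
From EXW to FCA, the seller additionally bears: inland to port, export clearance.
FCA price = 453546.42 + 1106.87 + 94.86 = 454748.15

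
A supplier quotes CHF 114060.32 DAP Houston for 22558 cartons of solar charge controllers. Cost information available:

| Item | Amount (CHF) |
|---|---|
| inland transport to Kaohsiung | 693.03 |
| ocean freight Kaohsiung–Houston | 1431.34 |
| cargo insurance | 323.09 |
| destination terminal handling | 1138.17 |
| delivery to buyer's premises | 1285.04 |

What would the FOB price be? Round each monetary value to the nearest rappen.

FOB price: CHF 109882.68

Not relevant to the conversion: inland to port — on the seller under both DAP and FOB; already in the DAP price and stays in the FOB price.
From DAP to FOB, the seller no longer bears: freight, insurance, destination terminal, delivery.
FOB price = 114060.32 − 1431.34 − 323.09 − 1138.17 − 1285.04 = 109882.68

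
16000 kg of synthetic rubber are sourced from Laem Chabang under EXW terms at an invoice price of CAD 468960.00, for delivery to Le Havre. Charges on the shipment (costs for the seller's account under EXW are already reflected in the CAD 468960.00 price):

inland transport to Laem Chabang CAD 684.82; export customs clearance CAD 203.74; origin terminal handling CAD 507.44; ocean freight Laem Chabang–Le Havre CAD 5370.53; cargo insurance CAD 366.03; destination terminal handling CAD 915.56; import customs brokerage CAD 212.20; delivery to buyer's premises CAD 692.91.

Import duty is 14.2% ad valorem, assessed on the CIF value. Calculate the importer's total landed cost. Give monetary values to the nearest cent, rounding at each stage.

EXW: the seller makes goods available at their premises; the buyer bears all onward costs.
CIF value = EXW price + inland to port + export clearance + origin terminal + freight + insurance = 468960.00 + 684.82 + 203.74 + 507.44 + 5370.53 + 366.03 = 476092.56
Import duty = 476092.56 × 14.2% = 67605.14
Buyer bears: inland to port 684.82 + export clearance 203.74 + origin terminal 507.44 + freight 5370.53 + insurance 366.03 + destination terminal 915.56 + brokerage 212.20 + delivery 692.91 + duty 67605.14 = 76558.37
Landed cost = invoice 468960.00 + 76558.37 = 545518.37

Total landed cost: CAD 545518.37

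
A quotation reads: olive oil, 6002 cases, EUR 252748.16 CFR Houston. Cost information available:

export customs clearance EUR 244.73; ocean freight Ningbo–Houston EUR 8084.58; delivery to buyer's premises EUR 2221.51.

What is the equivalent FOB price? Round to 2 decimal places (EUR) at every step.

Not relevant to the conversion: export clearance — on the seller under both CFR and FOB; already in the CFR price and stays in the FOB price. delivery — on the buyer under both terms; not part of either seller's price.
From CFR to FOB, the seller no longer bears: freight.
FOB price = 252748.16 − 8084.58 = 244663.58

FOB price: EUR 244663.58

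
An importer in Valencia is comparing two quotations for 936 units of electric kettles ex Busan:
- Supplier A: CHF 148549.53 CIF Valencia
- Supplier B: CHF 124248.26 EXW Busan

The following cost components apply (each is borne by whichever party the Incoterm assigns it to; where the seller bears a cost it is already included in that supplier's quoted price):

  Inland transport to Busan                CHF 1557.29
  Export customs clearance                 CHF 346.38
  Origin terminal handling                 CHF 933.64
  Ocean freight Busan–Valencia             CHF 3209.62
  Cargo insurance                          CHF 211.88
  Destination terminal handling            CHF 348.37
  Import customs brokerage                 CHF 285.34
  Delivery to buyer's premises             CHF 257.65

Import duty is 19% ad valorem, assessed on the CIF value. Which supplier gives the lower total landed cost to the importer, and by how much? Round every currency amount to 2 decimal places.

Supplier A (CIF):
The CIF price already equals the CIF value: 148549.53
Import duty = 148549.53 × 19% = 28224.41
Buyer bears (A): 348.37 + 285.34 + 257.65 = 891.36
Landed cost (A) = invoice 148549.53 + 891.36 + duty 28224.41 = 177665.30
Supplier B (EXW):
CIF value = EXW price + inland to port + export clearance + origin terminal + freight + insurance = 124248.26 + 1557.29 + 346.38 + 933.64 + 3209.62 + 211.88 = 130507.07
Import duty = 130507.07 × 19% = 24796.34
Buyer bears (B): 1557.29 + 346.38 + 933.64 + 3209.62 + 211.88 + 348.37 + 285.34 + 257.65 = 7150.17
Landed cost (B) = invoice 124248.26 + 7150.17 + duty 24796.34 = 156194.77
Difference = |177665.30 − 156194.77| = 21470.53

Supplier B is cheaper by CHF 21470.53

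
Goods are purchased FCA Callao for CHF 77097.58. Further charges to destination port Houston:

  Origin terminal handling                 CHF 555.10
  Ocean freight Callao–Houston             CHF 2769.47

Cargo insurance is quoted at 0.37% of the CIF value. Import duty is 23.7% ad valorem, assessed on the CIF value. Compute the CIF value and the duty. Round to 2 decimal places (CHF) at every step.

CIF value: CHF 80720.82; import duty: CHF 19130.83

Let C be the CIF value. C = FCA price + pre-shipment costs + freight + 0.37% × C
C − 0.37% × C = 77097.58 + 555.10 + 2769.47
0.9963 × C = 80422.15
C = 80422.15 / 0.9963 = 80720.82
Insurance premium = 0.37% × 80720.82 = 298.67
Import duty = 80720.82 × 23.7% = 19130.83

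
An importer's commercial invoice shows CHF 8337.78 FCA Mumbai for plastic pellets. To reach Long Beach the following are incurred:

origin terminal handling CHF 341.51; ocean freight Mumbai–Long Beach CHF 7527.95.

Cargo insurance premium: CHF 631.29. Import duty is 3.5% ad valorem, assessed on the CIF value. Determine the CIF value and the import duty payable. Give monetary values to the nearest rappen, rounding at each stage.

CIF = FCA price + pre-shipment costs + freight + insurance
CIF = 8337.78 + 341.51 + 7527.95 + 631.29 = 16838.53
Import duty = 16838.53 × 3.5% = 589.35

CIF value: CHF 16838.53; import duty: CHF 589.35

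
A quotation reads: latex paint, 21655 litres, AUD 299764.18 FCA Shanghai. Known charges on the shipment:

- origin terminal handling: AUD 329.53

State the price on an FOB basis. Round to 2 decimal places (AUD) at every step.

From FCA to FOB, the seller additionally bears: origin terminal.
FOB price = 299764.18 + 329.53 = 300093.71

FOB price: AUD 300093.71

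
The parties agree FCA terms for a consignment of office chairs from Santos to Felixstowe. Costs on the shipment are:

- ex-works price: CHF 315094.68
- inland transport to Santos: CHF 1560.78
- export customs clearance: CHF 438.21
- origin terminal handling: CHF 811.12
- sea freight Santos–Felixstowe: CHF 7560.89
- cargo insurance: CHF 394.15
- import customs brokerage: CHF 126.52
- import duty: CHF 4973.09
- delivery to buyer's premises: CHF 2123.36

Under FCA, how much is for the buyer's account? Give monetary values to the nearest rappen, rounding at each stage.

Buyer's account: CHF 15989.13

FCA: the seller delivers export-cleared goods to the carrier; the buyer bears costs from that point.
Seller's account: goods 315094.68 + inland to port 1560.78 + export clearance 438.21 = 317093.67
Buyer's account: origin terminal 811.12 + freight 7560.89 + insurance 394.15 + brokerage 126.52 + duty 4973.09 + delivery 2123.36 = 15989.13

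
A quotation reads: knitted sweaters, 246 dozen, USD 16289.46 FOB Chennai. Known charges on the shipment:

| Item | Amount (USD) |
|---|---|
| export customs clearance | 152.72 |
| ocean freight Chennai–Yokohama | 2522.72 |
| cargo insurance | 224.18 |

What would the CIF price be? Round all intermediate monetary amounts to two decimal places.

Not relevant to the conversion: export clearance — on the seller under both FOB and CIF; already in the FOB price and stays in the CIF price.
From FOB to CIF, the seller additionally bears: freight, insurance.
CIF price = 16289.46 + 2522.72 + 224.18 = 19036.36

CIF price: USD 19036.36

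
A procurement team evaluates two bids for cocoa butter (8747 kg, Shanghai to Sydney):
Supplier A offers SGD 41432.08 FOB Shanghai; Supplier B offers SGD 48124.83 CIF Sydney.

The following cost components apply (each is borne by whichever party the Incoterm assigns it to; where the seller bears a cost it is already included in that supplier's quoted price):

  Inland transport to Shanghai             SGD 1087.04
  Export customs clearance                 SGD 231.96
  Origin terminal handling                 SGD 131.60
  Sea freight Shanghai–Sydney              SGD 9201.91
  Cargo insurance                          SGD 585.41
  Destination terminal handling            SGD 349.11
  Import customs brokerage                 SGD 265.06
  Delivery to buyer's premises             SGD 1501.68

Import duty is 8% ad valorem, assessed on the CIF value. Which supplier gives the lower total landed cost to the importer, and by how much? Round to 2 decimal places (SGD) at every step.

Supplier B is cheaper by SGD 3342.13

Supplier A (FOB):
CIF value = FOB price + freight + insurance = 41432.08 + 9201.91 + 585.41 = 51219.40
Import duty = 51219.40 × 8% = 4097.55
Buyer bears (A): 9201.91 + 585.41 + 349.11 + 265.06 + 1501.68 = 11903.17
Landed cost (A) = invoice 41432.08 + 11903.17 + duty 4097.55 = 57432.80
Supplier B (CIF):
The CIF price already equals the CIF value: 48124.83
Import duty = 48124.83 × 8% = 3849.99
Buyer bears (B): 349.11 + 265.06 + 1501.68 = 2115.85
Landed cost (B) = invoice 48124.83 + 2115.85 + duty 3849.99 = 54090.67
Difference = |57432.80 − 54090.67| = 3342.13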